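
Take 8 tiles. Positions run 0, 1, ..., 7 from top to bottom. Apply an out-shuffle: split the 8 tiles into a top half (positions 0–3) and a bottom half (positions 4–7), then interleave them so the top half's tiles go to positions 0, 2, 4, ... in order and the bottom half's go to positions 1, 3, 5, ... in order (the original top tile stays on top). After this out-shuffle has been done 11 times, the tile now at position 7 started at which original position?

Work backwards from position 7, undoing one out-shuffle at a time:
7 ← 7 ← 7 ← 7 ← 7 ← 7 ← 7 ← 7 ← 7 ← 7 ← 7 ← 7
So the tile now at position 7 started at position 7.

7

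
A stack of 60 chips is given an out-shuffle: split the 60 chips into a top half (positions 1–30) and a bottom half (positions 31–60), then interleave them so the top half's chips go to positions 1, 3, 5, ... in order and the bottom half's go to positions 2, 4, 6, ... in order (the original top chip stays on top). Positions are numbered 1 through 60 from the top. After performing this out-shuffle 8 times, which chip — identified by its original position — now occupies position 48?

Work backwards from position 48, undoing one out-shuffle at a time:
48 ← 54 ← 57 ← 29 ← 15 ← 8 ← 34 ← 47 ← 24
So the chip now at position 48 started at position 24.

24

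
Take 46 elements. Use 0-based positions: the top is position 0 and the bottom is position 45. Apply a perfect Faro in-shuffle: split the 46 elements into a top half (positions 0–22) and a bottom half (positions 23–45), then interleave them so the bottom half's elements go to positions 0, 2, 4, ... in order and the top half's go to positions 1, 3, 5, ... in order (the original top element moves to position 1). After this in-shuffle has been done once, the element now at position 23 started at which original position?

11

Work backwards from position 23, undoing one in-shuffle at a time:
23 ← 11
So the element now at position 23 started at position 11.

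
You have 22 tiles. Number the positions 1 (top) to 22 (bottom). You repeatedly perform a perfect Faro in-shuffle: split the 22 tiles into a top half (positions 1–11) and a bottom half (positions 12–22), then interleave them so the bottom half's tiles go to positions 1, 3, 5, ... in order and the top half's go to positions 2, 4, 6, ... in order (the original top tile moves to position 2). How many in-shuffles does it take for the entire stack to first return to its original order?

The in-shuffle permutes the 22 positions with cycle lengths [11, 11].
Every tile is home exactly when every cycle has completed a whole number of laps, i.e. after lcm(11) = 11 in-shuffles.

11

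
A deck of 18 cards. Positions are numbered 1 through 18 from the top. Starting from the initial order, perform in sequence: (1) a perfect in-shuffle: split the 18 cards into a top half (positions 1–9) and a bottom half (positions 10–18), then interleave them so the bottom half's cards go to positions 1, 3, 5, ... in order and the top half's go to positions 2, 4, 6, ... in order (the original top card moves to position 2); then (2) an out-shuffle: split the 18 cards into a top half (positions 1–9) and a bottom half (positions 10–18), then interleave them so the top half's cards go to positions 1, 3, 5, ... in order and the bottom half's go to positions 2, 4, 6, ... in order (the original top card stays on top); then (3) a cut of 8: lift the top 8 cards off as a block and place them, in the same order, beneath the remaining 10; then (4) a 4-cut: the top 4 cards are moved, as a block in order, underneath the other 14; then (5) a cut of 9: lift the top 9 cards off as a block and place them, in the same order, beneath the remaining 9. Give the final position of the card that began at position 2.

Track the card from position 2 forward through each operation:
  after op 1 (in-shuffle): 2 → 4
  after op 2 (out-shuffle): 4 → 7
  after op 3 (cut 8): 7 → 17
  after op 4 (cut 4): 17 → 13
  after op 5 (cut 9): 13 → 4

4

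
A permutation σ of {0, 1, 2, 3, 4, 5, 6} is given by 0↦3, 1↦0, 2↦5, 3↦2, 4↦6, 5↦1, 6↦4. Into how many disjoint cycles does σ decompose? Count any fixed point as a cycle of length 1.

Cycle decomposition: (0 3 2 5 1) (4 6).
2 cycles.

2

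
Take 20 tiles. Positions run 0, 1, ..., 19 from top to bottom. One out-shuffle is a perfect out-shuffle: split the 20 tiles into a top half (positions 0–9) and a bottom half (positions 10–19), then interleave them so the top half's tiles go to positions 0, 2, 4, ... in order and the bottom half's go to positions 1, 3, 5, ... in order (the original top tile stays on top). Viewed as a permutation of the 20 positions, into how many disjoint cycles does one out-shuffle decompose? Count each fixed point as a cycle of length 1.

3

Trace each unvisited position around until it returns:
(0) (1 2 4 8 16 13 ... len 18) (19)
3 cycles in total.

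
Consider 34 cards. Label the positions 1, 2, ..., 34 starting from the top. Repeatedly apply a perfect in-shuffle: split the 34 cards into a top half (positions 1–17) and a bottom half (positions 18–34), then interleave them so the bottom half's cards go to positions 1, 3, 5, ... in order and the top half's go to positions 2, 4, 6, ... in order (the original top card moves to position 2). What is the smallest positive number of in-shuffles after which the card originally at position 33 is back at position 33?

Follow position 33 under repeated in-shuffles:
33 → 31 → 27 → 19 → 3 → 6 → 12 → 24 → 13 → 26 → 17 → 34 → 33
It first returns after 12 in-shuffles.

12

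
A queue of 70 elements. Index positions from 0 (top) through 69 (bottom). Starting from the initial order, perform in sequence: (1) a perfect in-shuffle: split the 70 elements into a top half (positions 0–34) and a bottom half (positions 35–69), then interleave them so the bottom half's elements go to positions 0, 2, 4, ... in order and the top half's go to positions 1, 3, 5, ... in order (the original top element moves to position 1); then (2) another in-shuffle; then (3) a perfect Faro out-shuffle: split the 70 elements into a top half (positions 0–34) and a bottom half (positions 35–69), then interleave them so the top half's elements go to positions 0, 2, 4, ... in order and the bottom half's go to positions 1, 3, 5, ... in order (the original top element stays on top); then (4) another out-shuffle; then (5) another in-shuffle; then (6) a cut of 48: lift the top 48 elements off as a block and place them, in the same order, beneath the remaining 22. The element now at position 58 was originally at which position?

Undo the operations in reverse order, starting from position 58:
  undo op 6 (cut 48): 58 ← 36
  undo op 5 (in-shuffle, from bottom half): 36 ← 53
  undo op 4 (out-shuffle, from bottom half): 53 ← 61
  undo op 3 (out-shuffle, from bottom half): 61 ← 65
  undo op 2 (in-shuffle, from top half): 65 ← 32
  undo op 1 (in-shuffle, from bottom half): 32 ← 51
So the element at position 58 came from original position 51.

51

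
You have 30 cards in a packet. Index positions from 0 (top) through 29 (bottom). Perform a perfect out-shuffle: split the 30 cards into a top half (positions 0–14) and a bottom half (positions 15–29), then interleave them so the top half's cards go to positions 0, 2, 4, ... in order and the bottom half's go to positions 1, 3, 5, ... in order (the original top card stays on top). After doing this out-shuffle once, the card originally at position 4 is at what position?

8

Track the card's position through each out-shuffle:
4 → 8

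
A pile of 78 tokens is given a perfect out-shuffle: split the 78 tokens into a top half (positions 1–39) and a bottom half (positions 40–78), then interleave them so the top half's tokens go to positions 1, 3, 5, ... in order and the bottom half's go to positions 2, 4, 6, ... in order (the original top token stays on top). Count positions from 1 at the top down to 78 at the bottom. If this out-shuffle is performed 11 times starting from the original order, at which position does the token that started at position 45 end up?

Track the token's position through each out-shuffle:
45 → 12 → 23 → 45 → 12 → 23 → 45 → 12 → 23 → 45 → 12 → 23

23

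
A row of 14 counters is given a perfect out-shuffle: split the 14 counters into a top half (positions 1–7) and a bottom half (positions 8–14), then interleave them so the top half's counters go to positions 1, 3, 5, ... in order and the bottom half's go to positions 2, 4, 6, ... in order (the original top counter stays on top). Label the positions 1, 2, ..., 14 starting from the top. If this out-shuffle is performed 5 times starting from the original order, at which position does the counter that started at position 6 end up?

5

Track the counter's position through each out-shuffle:
6 → 11 → 8 → 2 → 3 → 5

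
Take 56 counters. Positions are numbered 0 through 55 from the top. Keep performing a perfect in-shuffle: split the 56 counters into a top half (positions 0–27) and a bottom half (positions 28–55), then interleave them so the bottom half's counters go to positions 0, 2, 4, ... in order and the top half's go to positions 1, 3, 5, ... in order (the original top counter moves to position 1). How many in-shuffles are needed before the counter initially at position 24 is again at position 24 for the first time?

18

Follow position 24 under repeated in-shuffles:
24 → 49 → 42 → 28 → 0 → 1 → 3 → 7 → 15 → 31 → 6 → 13 → 27 → 55 → 54 → 52 → 48 → 40 → 24
It first returns after 18 in-shuffles.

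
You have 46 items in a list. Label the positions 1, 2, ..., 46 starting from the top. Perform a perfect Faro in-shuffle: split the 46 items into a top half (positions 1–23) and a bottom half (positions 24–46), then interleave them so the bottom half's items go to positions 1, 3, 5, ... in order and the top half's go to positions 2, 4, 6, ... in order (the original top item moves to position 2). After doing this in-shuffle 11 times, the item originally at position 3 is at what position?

34

Track the item's position through each in-shuffle:
3 → 6 → 12 → 24 → 1 → 2 → 4 → 8 → 16 → 32 → 17 → 34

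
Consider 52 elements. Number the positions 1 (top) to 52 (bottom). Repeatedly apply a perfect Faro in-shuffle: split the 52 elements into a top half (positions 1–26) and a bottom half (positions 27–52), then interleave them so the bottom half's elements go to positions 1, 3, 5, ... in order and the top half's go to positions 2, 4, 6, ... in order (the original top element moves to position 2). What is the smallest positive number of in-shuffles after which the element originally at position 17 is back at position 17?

Follow position 17 under repeated in-shuffles:
17 → 34 → 15 → 30 → 7 → 14 → 28 → 3 → ... → 17 (length 52)
It first returns after 52 in-shuffles.

52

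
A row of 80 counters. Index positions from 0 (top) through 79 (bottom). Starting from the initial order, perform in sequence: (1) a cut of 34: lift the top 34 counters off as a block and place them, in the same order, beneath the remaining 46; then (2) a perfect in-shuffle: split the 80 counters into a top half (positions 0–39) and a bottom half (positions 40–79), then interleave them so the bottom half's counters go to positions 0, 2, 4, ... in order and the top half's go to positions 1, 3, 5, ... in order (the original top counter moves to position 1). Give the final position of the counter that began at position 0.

12

Track the counter from position 0 forward through each operation:
  after op 1 (cut 34): 0 → 46
  after op 2 (in-shuffle): 46 → 12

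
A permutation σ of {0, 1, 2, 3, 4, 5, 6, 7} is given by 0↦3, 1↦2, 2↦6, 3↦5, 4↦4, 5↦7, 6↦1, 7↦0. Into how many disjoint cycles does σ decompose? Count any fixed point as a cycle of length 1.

3

Cycle decomposition: (0 3 5 7) (1 2 6) (4).
3 cycles.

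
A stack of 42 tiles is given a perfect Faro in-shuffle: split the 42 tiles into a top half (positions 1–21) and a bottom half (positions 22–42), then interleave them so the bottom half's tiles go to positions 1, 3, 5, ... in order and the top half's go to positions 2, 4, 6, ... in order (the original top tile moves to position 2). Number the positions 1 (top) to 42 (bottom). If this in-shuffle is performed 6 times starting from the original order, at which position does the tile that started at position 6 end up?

Track the tile's position through each in-shuffle:
6 → 12 → 24 → 5 → 10 → 20 → 40

40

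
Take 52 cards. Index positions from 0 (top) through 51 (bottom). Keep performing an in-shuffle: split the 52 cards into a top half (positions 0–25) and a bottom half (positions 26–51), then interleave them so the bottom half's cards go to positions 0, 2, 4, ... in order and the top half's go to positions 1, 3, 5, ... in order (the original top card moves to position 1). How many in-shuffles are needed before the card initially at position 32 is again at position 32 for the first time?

Follow position 32 under repeated in-shuffles:
32 → 12 → 25 → 51 → 50 → 48 → 44 → 36 → ... → 32 (length 52)
It first returns after 52 in-shuffles.

52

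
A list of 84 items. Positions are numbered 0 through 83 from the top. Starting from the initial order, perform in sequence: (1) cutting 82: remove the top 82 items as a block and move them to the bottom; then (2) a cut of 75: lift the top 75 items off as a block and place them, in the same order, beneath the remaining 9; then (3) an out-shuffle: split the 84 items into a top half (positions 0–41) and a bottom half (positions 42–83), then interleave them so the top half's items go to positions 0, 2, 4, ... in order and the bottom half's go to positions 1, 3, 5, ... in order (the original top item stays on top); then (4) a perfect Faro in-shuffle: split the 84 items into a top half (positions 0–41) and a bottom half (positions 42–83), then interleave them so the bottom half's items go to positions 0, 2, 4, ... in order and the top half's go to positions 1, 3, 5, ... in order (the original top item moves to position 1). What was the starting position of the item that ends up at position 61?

Undo the operations in reverse order, starting from position 61:
  undo op 4 (in-shuffle, from top half): 61 ← 30
  undo op 3 (out-shuffle, from top half): 30 ← 15
  undo op 2 (cut 75): 15 ← 6
  undo op 1 (cut 82): 6 ← 4
So the item at position 61 came from original position 4.

4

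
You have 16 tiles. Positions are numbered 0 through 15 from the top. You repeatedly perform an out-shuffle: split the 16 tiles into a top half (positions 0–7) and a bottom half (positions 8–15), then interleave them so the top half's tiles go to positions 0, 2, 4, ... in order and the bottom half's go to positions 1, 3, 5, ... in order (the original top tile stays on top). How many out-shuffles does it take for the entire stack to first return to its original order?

4

The out-shuffle permutes the 16 positions with cycle lengths [1, 1, 2, 4, 4, 4].
Every tile is home exactly when every cycle has completed a whole number of laps, i.e. after lcm(1, 2, 4) = 4 out-shuffles.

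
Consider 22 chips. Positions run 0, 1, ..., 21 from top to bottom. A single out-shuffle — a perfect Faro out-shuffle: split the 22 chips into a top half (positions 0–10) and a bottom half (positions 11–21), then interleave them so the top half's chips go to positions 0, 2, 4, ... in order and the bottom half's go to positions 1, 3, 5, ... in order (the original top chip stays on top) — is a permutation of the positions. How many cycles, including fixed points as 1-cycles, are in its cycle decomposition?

Trace each unvisited position around until it returns:
(0) (1 2 4 8 16 11) (3 6 12) (5 10 20 19 17 13) (7 14) (9 18 15) (21)
7 cycles in total.

7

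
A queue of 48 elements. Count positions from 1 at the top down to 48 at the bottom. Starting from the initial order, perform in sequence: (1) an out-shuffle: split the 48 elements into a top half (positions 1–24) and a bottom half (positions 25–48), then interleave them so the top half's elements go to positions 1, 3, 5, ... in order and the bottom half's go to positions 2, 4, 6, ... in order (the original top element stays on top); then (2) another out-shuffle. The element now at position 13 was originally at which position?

4

Undo the operations in reverse order, starting from position 13:
  undo op 2 (out-shuffle, from top half): 13 ← 7
  undo op 1 (out-shuffle, from top half): 7 ← 4
So the element at position 13 came from original position 4.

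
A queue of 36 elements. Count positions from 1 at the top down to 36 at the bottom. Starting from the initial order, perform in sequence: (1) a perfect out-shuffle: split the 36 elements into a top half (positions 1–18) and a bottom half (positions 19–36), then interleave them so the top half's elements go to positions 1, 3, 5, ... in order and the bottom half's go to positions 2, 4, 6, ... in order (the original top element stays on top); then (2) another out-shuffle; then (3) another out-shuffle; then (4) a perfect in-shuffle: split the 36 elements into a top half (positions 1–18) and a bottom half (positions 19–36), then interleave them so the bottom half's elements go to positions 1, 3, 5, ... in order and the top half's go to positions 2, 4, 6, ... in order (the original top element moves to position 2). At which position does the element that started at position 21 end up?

Track the element from position 21 forward through each operation:
  after op 1 (out-shuffle): 21 → 6
  after op 2 (out-shuffle): 6 → 11
  after op 3 (out-shuffle): 11 → 21
  after op 4 (in-shuffle): 21 → 5

5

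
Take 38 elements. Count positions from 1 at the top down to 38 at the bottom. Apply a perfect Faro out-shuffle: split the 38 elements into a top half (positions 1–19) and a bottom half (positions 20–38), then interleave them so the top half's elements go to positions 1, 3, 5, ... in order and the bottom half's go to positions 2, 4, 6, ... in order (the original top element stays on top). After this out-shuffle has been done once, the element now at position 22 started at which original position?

30

Work backwards from position 22, undoing one out-shuffle at a time:
22 ← 30
So the element now at position 22 started at position 30.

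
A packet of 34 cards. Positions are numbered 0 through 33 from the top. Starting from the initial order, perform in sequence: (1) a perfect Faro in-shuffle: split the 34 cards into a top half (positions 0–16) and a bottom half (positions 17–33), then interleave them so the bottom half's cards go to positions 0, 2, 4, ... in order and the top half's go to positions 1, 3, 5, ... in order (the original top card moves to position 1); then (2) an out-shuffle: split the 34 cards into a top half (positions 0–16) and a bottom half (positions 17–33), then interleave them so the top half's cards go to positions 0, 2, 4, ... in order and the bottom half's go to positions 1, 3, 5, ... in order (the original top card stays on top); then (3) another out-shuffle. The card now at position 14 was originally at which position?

27

Undo the operations in reverse order, starting from position 14:
  undo op 3 (out-shuffle, from top half): 14 ← 7
  undo op 2 (out-shuffle, from bottom half): 7 ← 20
  undo op 1 (in-shuffle, from bottom half): 20 ← 27
So the card at position 14 came from original position 27.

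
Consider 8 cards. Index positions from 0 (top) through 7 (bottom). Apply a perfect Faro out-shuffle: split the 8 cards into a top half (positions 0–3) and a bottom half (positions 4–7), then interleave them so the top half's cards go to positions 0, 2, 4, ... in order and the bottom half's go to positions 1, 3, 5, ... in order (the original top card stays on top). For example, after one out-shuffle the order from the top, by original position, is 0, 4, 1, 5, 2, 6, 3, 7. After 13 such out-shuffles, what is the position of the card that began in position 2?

4

Track position through each out-shuffle: 2 → 4 → 1 → 2 → 4 → ... (continuing for 13 shuffles total) → 4.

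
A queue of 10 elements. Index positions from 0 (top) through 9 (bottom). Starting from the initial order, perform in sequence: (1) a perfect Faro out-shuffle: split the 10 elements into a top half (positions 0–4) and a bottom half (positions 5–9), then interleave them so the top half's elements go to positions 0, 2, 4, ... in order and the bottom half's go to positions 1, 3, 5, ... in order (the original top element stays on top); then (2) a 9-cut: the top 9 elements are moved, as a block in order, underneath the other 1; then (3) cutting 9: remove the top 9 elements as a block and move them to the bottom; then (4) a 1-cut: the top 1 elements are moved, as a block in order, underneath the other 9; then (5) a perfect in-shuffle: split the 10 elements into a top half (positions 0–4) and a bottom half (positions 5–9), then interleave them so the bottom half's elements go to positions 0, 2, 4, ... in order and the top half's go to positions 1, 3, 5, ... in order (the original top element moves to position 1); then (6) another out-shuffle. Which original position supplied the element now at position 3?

8

Undo the operations in reverse order, starting from position 3:
  undo op 6 (out-shuffle, from bottom half): 3 ← 6
  undo op 5 (in-shuffle, from bottom half): 6 ← 8
  undo op 4 (cut 1): 8 ← 9
  undo op 3 (cut 9): 9 ← 8
  undo op 2 (cut 9): 8 ← 7
  undo op 1 (out-shuffle, from bottom half): 7 ← 8
So the element at position 3 came from original position 8.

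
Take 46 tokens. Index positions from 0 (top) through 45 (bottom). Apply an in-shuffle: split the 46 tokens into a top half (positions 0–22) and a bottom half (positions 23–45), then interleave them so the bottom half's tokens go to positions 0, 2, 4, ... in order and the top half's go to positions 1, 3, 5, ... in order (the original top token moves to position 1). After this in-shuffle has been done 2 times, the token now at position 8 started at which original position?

13

Work backwards from position 8, undoing one in-shuffle at a time:
8 ← 27 ← 13
So the token now at position 8 started at position 13.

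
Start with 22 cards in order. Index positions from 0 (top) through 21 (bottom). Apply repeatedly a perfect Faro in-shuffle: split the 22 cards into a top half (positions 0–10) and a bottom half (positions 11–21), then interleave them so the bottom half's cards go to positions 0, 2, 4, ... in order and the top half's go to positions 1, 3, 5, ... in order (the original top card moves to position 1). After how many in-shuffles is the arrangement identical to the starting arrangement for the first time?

11

The in-shuffle permutes the 22 positions with cycle lengths [11, 11].
Every card is home exactly when every cycle has completed a whole number of laps, i.e. after lcm(11) = 11 in-shuffles.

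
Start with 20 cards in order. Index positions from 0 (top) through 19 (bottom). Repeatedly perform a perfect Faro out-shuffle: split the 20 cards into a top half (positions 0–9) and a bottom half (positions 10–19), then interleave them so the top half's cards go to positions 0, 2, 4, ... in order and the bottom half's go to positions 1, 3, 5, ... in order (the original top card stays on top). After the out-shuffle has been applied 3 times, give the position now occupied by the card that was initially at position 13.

9

Track the card's position through each out-shuffle:
13 → 7 → 14 → 9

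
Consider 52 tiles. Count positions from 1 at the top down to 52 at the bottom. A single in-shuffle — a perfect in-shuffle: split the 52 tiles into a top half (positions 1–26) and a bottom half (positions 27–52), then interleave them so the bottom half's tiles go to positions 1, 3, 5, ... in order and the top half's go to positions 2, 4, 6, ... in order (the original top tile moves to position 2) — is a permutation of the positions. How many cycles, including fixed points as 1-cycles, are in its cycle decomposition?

Trace each unvisited position around until it returns:
(1 2 4 8 16 32 ... len 52)
1 cycle in total.

1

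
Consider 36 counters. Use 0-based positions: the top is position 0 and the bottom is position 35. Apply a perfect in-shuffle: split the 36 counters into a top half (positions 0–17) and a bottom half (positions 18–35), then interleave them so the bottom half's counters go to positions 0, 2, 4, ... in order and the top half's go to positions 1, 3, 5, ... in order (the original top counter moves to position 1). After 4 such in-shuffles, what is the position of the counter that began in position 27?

3

Track the counter's position through each in-shuffle:
27 → 18 → 0 → 1 → 3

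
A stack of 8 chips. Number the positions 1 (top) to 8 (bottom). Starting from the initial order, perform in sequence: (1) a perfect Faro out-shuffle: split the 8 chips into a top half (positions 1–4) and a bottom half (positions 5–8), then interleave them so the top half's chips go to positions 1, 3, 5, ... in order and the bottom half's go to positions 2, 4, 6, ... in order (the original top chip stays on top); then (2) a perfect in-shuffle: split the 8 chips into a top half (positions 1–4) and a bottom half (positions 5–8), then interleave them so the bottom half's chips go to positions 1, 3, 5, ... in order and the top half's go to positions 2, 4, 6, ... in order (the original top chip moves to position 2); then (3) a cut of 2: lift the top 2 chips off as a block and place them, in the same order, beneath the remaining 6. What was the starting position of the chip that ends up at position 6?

Undo the operations in reverse order, starting from position 6:
  undo op 3 (cut 2): 6 ← 8
  undo op 2 (in-shuffle, from top half): 8 ← 4
  undo op 1 (out-shuffle, from bottom half): 4 ← 6
So the chip at position 6 came from original position 6.

6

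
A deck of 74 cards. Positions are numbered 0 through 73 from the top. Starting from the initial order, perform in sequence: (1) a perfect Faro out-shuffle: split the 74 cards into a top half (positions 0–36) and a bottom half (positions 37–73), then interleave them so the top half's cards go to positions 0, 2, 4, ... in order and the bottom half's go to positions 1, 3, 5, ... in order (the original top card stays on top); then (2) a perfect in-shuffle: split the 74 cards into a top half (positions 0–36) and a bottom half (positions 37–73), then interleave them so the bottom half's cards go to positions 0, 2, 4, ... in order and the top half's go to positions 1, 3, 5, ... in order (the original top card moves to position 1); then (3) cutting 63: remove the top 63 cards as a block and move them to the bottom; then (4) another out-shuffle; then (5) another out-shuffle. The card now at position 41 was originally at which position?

Undo the operations in reverse order, starting from position 41:
  undo op 5 (out-shuffle, from bottom half): 41 ← 57
  undo op 4 (out-shuffle, from bottom half): 57 ← 65
  undo op 3 (cut 63): 65 ← 54
  undo op 2 (in-shuffle, from bottom half): 54 ← 64
  undo op 1 (out-shuffle, from top half): 64 ← 32
So the card at position 41 came from original position 32.

32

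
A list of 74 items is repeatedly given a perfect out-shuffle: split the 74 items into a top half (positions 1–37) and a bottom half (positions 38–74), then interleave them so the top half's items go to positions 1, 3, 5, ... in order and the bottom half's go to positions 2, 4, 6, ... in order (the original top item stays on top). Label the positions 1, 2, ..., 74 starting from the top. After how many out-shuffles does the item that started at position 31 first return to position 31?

9

Follow position 31 under repeated out-shuffles:
31 → 61 → 48 → 22 → 43 → 12 → 23 → 45 → 16 → 31
It first returns after 9 out-shuffles.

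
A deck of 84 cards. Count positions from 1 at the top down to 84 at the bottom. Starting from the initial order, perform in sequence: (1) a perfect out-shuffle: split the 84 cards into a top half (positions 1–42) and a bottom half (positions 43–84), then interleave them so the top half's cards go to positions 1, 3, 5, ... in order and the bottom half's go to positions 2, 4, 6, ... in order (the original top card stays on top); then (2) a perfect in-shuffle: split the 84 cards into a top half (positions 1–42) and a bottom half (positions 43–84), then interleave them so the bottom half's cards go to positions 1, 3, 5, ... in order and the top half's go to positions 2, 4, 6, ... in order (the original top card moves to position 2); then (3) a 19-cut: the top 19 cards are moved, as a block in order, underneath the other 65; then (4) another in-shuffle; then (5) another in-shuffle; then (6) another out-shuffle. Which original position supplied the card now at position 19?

58

Undo the operations in reverse order, starting from position 19:
  undo op 6 (out-shuffle, from top half): 19 ← 10
  undo op 5 (in-shuffle, from top half): 10 ← 5
  undo op 4 (in-shuffle, from bottom half): 5 ← 45
  undo op 3 (cut 19): 45 ← 64
  undo op 2 (in-shuffle, from top half): 64 ← 32
  undo op 1 (out-shuffle, from bottom half): 32 ← 58
So the card at position 19 came from original position 58.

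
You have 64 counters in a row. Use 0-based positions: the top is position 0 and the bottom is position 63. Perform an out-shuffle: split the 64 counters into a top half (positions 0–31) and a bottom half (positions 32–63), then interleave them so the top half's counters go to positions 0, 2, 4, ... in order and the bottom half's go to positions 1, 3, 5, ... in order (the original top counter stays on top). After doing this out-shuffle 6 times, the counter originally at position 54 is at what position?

54

Track the counter's position through each out-shuffle:
54 → 45 → 27 → 54 → 45 → 27 → 54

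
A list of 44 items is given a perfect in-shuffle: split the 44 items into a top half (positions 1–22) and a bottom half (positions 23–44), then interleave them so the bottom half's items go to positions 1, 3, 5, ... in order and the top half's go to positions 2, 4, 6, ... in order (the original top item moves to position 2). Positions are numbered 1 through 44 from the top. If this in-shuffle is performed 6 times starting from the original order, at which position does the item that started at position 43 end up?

Track the item's position through each in-shuffle:
43 → 41 → 37 → 29 → 13 → 26 → 7

7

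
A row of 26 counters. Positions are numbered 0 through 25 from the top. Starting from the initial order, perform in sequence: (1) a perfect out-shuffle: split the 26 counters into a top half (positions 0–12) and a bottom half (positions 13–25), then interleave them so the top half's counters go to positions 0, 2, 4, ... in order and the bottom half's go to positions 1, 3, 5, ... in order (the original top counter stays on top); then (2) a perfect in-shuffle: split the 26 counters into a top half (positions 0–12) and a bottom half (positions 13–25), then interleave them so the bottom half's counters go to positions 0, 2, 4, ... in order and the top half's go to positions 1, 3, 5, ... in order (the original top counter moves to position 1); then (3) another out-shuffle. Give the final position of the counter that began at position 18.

21

Track the counter from position 18 forward through each operation:
  after op 1 (out-shuffle): 18 → 11
  after op 2 (in-shuffle): 11 → 23
  after op 3 (out-shuffle): 23 → 21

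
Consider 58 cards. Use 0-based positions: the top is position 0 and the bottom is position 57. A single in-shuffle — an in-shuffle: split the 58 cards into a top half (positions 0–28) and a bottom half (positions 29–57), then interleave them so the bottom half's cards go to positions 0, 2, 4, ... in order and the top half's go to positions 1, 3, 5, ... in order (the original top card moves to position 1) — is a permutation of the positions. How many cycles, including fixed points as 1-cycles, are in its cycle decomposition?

1

Trace each unvisited position around until it returns:
(0 1 3 7 15 31 ... len 58)
1 cycle in total.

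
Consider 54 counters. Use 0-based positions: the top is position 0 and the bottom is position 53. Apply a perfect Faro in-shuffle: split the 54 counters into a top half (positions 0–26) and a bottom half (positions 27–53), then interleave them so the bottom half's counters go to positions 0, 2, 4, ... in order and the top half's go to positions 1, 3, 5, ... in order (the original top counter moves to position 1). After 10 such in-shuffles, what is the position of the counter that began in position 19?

Track the counter's position through each in-shuffle:
19 → 39 → 24 → 49 → 44 → 34 → 14 → 29 → 4 → 9 → 19

19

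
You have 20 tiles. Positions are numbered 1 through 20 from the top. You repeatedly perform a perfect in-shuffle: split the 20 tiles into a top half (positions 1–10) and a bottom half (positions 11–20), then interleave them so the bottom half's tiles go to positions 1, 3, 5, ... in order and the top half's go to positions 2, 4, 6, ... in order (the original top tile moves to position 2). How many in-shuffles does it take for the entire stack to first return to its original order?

The in-shuffle permutes the 20 positions with cycle lengths [2, 3, 3, 6, 6].
Every tile is home exactly when every cycle has completed a whole number of laps, i.e. after lcm(2, 3, 6) = 6 in-shuffles.

6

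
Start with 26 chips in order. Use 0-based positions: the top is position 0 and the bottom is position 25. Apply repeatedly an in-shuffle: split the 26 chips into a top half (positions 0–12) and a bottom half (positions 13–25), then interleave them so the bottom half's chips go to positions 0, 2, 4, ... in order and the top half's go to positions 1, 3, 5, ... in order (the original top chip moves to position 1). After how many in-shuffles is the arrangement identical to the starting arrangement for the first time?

18

The in-shuffle permutes the 26 positions with cycle lengths [2, 6, 18].
Every chip is home exactly when every cycle has completed a whole number of laps, i.e. after lcm(2, 6, 18) = 18 in-shuffles.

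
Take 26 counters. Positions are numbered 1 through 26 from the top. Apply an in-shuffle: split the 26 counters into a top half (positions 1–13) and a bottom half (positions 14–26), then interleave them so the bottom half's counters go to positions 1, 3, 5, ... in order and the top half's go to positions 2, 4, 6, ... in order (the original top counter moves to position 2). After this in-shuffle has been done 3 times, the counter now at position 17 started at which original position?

19

Work backwards from position 17, undoing one in-shuffle at a time:
17 ← 22 ← 11 ← 19
So the counter now at position 17 started at position 19.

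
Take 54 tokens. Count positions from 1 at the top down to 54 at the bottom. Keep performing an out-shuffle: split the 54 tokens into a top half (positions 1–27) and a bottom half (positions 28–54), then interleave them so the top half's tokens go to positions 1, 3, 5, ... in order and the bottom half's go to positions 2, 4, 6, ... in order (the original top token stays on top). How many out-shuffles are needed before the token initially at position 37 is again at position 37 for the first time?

52

Follow position 37 under repeated out-shuffles:
37 → 20 → 39 → 24 → 47 → 40 → 26 → 51 → ... → 37 (length 52)
It first returns after 52 out-shuffles.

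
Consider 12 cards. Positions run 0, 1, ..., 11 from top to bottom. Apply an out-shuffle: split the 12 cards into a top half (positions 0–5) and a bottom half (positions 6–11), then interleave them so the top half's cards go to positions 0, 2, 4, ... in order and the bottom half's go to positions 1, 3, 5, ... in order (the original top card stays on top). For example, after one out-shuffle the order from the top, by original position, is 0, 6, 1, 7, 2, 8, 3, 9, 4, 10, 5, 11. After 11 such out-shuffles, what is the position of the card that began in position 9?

7

Track the card's position through each out-shuffle:
9 → 7 → 3 → 6 → 1 → 2 → 4 → 8 → 5 → 10 → 9 → 7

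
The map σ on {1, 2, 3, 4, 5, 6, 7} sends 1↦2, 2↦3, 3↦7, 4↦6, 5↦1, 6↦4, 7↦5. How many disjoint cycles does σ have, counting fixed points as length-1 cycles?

Cycle decomposition: (1 2 3 7 5) (4 6).
2 cycles.

2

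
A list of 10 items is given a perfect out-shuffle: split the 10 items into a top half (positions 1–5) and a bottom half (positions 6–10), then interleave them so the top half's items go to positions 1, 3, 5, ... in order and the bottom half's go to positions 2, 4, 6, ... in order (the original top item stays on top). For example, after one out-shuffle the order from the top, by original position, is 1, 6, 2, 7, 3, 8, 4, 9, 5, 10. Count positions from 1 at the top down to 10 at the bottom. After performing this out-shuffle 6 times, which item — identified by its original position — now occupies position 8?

8

Work backwards from position 8, undoing one out-shuffle at a time:
8 ← 9 ← 5 ← 3 ← 2 ← 6 ← 8
So the item now at position 8 started at position 8.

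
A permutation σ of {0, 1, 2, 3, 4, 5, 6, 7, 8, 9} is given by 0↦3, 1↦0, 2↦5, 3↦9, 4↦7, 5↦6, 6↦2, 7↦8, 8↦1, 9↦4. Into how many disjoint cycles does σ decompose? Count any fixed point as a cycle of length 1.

Cycle decomposition: (0 3 9 4 7 8 1) (2 5 6).
2 cycles.

2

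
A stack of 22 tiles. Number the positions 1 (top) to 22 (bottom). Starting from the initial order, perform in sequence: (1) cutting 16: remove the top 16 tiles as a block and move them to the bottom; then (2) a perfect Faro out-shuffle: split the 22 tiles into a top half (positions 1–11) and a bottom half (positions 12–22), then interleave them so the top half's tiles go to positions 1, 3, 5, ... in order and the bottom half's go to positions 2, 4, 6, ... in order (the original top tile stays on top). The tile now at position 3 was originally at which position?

18

Undo the operations in reverse order, starting from position 3:
  undo op 2 (out-shuffle, from top half): 3 ← 2
  undo op 1 (cut 16): 2 ← 18
So the tile at position 3 came from original position 18.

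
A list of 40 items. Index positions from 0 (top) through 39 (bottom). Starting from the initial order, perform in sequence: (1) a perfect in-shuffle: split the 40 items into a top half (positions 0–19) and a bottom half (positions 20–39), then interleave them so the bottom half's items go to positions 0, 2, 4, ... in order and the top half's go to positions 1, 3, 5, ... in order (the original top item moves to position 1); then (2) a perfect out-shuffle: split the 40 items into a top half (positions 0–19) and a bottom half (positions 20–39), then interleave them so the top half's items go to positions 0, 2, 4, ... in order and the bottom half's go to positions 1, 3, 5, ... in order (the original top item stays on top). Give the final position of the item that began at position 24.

16

Track the item from position 24 forward through each operation:
  after op 1 (in-shuffle): 24 → 8
  after op 2 (out-shuffle): 8 → 16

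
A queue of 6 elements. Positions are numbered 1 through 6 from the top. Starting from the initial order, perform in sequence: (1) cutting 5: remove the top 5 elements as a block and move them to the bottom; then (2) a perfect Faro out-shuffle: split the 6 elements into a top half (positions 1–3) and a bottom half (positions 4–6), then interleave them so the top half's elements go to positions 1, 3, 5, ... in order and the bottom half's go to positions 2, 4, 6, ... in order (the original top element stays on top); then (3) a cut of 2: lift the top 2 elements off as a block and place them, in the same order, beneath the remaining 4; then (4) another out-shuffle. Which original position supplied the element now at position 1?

1

Undo the operations in reverse order, starting from position 1:
  undo op 4 (out-shuffle, from top half): 1 ← 1
  undo op 3 (cut 2): 1 ← 3
  undo op 2 (out-shuffle, from top half): 3 ← 2
  undo op 1 (cut 5): 2 ← 1
So the element at position 1 came from original position 1.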